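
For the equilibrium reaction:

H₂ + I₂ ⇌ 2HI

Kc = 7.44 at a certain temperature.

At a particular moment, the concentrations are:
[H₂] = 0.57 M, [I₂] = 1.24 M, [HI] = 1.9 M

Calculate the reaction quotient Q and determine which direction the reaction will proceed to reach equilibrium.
Q = 5.108, Q < K, reaction proceeds forward (toward products)

Q = ([HI]^2) / ([H₂] × [I₂])
  = ((1.9)^2) / ((0.57)·(1.24)) = 3.61/0.7068 = 5.108
Since Q = 5.108 < Kc = 7.44, the reaction proceeds forward (toward products) to reach equilibrium.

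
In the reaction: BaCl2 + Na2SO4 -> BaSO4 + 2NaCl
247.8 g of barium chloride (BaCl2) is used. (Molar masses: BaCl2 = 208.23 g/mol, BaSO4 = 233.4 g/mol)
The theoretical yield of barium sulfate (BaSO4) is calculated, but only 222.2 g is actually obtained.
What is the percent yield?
Moles of BaCl2 = 247.8 g ÷ 208.23 g/mol = 1.19003 mol
Mole ratio: 1 mol BaSO4 / 1 mol BaCl2
Moles of BaSO4 = 1.19003 × (1/1) = 1.19003 mol
Theoretical yield = 1.19003 mol × 233.4 g/mol = 277.75 g
Actual yield = 222.2 g
Percent yield = (222.2 / 277.75) × 100% = 80.0%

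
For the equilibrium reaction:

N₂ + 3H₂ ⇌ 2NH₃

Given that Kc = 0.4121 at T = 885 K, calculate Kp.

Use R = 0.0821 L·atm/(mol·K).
K_p = 7.81e-05

Δn = (moles gaseous products) − (moles gaseous reactants) = -2
T = 885 K; RT = 0.0821 × 885 = 72.6585
Kp = Kc·(RT)^Δn = 0.4121 × (72.6585)^-2 = 0.4121 × 0.000189421 = 7.81e-05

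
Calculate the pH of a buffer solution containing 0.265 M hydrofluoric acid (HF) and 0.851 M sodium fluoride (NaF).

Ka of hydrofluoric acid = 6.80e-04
pH = 3.67

pKa = -log(6.80e-04) = 3.17. pH = pKa + log([A⁻]/[HA]) = 3.17 + log(0.851/0.265)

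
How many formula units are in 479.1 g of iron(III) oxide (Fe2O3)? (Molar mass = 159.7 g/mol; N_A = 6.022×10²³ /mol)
Moles = 479.1 g ÷ 159.7 g/mol = 3 mol
Formula units = 3 mol × 6.022×10²³ /mol = 1.807e+24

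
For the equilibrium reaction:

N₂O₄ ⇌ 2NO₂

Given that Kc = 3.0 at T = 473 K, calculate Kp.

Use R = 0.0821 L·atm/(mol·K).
K_p = 116.4999

Δn = (moles gaseous products) − (moles gaseous reactants) = 1
T = 473 K; RT = 0.0821 × 473 = 38.8333
Kp = Kc·(RT)^Δn = 3.0 × (38.8333)^1 = 3.0 × 38.8333 = 116.4999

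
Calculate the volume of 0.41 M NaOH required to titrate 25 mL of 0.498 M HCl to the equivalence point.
V_{base} = 30.4 mL

At equivalence: moles acid = moles base.
moles HCl = 0.498 M × 0.025 L = 0.01245 mol
V_NaOH = 0.01245 mol ÷ 0.41 M = 0.03037 L = 30.4 mL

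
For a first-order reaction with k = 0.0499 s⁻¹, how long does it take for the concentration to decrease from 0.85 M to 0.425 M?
13.89 s

From ln[A] = ln[A]₀ - k·t: t = ln([A]₀/[A])/k = ln(0.85/0.425)/0.0499 = ln(2.0000)/0.0499 = 0.6931/0.0499 = 13.89 s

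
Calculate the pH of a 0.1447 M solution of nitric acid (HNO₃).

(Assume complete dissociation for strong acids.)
pH = 0.84

[H⁺] = 0.1447 M for strong acid. pH = -log[H⁺] = -log(0.1447)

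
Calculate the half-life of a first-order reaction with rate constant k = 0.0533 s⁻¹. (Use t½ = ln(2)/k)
13.00 s

t½ = ln(2)/k = 0.6931/0.0533 = 13.00 s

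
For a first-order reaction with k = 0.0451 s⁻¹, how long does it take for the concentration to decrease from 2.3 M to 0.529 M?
32.59 s

From ln[A] = ln[A]₀ - k·t: t = ln([A]₀/[A])/k = ln(2.3/0.529)/0.0451 = ln(4.3478)/0.0451 = 1.4697/0.0451 = 32.59 s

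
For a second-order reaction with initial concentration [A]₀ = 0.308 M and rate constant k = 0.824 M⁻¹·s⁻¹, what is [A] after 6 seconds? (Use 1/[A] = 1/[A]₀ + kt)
0.1221 M

1/[A] = 1/[A]₀ + k·t = 1/0.308 + (0.824)·(6) = 3.2468 + 4.9440 = 8.1908
[A] = 1/8.1908 = 0.1221 M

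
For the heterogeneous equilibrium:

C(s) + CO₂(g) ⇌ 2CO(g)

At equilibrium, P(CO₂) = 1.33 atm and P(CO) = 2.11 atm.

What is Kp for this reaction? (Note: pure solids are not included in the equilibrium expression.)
K_p = 3.347

Solid C is excluded.
Kp = P(CO)²/P(CO₂) = (2.11)²/1.33 = 4.452/1.33 = 3.347.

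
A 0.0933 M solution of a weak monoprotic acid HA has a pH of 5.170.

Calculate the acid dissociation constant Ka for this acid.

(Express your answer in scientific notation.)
K_a = 4.90e-10

[H⁺] = 10^(−pH) = 10^(−5.170) = 6.761e-06 M. For HA ⇌ H⁺ + A⁻, Ka = x²/(C − x) = (6.761e-06)²/(0.0933 − 6.761e-06) = 4.90e-10.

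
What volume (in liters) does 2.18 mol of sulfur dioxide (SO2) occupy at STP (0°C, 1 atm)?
At STP, 1 mol of gas occupies 22.4 L
Volume = 2.18 mol × 22.4 L/mol = 48.83 L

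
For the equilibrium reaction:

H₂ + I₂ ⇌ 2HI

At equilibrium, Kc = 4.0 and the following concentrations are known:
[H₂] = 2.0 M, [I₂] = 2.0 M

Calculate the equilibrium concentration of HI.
[HI] = 4.0000 M

Kc = ([HI]^2) / ([H₂] × [I₂]) = 4.0
[HI]^2 = Kc · (reactant terms)/(other product terms) = 4.0 · 4 / 1 = 16
[HI] = (16)^(1/2) = 4.0000 M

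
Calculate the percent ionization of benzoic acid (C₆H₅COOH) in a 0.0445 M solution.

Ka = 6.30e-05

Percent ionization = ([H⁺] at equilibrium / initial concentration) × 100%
Percent ionization = 3.69%

Let x = [H⁺]. Ka = x²/(C - x) ⇒ x² + (6.30e-05)x - (6.30e-05)(0.0445) = 0. x = 1.6432e-03. Percent = (1.6432e-03/0.0445) × 100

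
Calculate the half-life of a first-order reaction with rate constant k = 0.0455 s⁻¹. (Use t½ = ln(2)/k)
15.23 s

t½ = ln(2)/k = 0.6931/0.0455 = 15.23 s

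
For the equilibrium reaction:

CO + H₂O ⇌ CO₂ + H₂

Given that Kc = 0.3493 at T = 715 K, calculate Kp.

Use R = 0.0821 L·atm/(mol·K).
K_p = 0.3493

Δn = (moles gaseous products) − (moles gaseous reactants) = 0
T = 715 K; RT = 0.0821 × 715 = 58.7015
Kp = Kc·(RT)^Δn = 0.3493 × (58.7015)^0 = 0.3493 × 1 = 0.3493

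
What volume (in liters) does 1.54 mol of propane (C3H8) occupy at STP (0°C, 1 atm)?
At STP, 1 mol of gas occupies 22.4 L
Volume = 1.54 mol × 22.4 L/mol = 34.50 L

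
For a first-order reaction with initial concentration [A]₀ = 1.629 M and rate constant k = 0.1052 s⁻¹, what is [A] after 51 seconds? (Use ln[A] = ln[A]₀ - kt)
0.0076 M

ln[A] = ln[A]₀ - k·t = ln(1.629) - (0.1052)·(51) = 0.4880 - 5.3652 = -4.8772
[A] = e^(-4.8772) = 0.0076 M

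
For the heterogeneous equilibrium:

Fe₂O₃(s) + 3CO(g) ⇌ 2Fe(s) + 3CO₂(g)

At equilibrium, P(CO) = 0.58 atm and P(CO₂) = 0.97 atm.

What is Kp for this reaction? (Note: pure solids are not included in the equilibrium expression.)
K_p = 4.678

Solids (Fe₂O₃, Fe) are excluded.
Kp = P(CO₂)³/P(CO)³ = (0.97)³/(0.58)³ = 0.9127/0.1951 = 4.678.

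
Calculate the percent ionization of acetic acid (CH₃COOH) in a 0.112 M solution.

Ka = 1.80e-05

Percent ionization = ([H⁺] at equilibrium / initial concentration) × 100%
Percent ionization = 1.26%

Let x = [H⁺]. Ka = x²/(C - x) ⇒ x² + (1.80e-05)x - (1.80e-05)(0.112) = 0. x = 1.4109e-03. Percent = (1.4109e-03/0.112) × 100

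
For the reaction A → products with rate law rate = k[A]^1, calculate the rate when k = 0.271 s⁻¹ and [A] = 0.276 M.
0.0748 M/s

rate = k·[A]^1 = 0.271·(0.276)^1 = 0.271·0.276 = 0.0748 M/s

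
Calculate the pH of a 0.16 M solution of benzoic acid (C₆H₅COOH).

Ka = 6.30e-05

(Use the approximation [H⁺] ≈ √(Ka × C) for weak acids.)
pH = 2.50

[H⁺] = √(Ka × C) = √(6.30e-05 × 0.16) = 3.1749e-03. pH = -log(3.1749e-03)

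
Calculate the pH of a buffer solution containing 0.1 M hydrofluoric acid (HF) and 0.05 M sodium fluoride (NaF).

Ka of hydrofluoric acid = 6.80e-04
pH = 2.87

pKa = -log(6.80e-04) = 3.17. pH = pKa + log([A⁻]/[HA]) = 3.17 + log(0.05/0.1)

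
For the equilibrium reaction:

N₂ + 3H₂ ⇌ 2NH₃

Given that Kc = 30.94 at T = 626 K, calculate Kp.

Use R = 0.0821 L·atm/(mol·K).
K_p = 0.0117

Δn = (moles gaseous products) − (moles gaseous reactants) = -2
T = 626 K; RT = 0.0821 × 626 = 51.3946
Kp = Kc·(RT)^Δn = 30.94 × (51.3946)^-2 = 30.94 × 0.000378586 = 0.0117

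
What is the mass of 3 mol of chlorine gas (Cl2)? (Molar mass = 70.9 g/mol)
Mass = 3 mol × 70.9 g/mol = 212.7 g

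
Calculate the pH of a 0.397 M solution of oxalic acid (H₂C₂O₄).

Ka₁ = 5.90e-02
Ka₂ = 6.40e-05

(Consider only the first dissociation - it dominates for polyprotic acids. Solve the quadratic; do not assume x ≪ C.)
pH = 0.90

x² + Ka₁·x − Ka₁·C = 0 with Ka₁ = 5.90e-02, C = 0.397.
x = (−Ka₁ + √(Ka₁² + 4·Ka₁·C))/2 = 1.2636e-01 M, so pH = 0.90.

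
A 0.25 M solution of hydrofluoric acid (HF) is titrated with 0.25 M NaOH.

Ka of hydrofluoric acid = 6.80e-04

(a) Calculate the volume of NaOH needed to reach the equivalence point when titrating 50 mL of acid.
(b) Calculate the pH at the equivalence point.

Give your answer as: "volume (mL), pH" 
V = 50.0 mL, pH = 8.13

(a) At equivalence: moles acid = moles base.
moles acid = 0.25 × 0.05 = 0.0125 mol; V_NaOH = 0.0125/0.25 = 0.05 L = 50.0 mL.
(b) At equivalence, all acid → conjugate base A⁻ at [A⁻] = 0.0125/0.1 = 0.125 M.
Kb = Kw/Ka = 1.0e-14/6.80e-04 = 1.471e-11; [OH⁻] = √(Kb·[A⁻]) = 1.356e-06; pOH = 5.87; pH = 14 − pOH = 8.13.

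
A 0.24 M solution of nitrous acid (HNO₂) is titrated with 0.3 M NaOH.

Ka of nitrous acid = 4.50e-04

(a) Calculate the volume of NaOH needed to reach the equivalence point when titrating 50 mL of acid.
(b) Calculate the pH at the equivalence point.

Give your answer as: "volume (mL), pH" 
V = 40.0 mL, pH = 8.24

(a) At equivalence: moles acid = moles base.
moles acid = 0.24 × 0.05 = 0.012 mol; V_NaOH = 0.012/0.3 = 0.04 L = 40.0 mL.
(b) At equivalence, all acid → conjugate base A⁻ at [A⁻] = 0.012/0.09 = 0.1333 M.
Kb = Kw/Ka = 1.0e-14/4.50e-04 = 2.222e-11; [OH⁻] = √(Kb·[A⁻]) = 1.721e-06; pOH = 5.76; pH = 14 − pOH = 8.24.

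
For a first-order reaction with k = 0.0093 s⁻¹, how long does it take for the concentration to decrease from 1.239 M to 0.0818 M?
292.23 s

From ln[A] = ln[A]₀ - k·t: t = ln([A]₀/[A])/k = ln(1.239/0.0818)/0.0093 = ln(15.1467)/0.0093 = 2.7178/0.0093 = 292.23 s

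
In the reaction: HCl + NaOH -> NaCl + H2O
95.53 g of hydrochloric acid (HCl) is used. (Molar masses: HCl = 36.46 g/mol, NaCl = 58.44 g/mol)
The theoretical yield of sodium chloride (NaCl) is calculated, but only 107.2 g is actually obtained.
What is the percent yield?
Moles of HCl = 95.53 g ÷ 36.46 g/mol = 2.62013 mol
Mole ratio: 1 mol NaCl / 1 mol HCl
Moles of NaCl = 2.62013 × (1/1) = 2.62013 mol
Theoretical yield = 2.62013 mol × 58.44 g/mol = 153.12 g
Actual yield = 107.2 g
Percent yield = (107.2 / 153.12) × 100% = 70.0%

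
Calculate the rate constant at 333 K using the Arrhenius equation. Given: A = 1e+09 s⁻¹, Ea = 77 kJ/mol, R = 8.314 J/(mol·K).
8.34e-04 s⁻¹

k = A·exp(-Ea/(R·T)) = 1e+09·exp(-77000/(8.314·333)) = 1e+09·exp(-27.8123) = 1e+09·8.3423e-13 = 8.34e-04 s⁻¹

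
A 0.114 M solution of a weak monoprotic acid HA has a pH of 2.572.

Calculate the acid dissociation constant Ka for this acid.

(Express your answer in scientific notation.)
K_a = 6.45e-05

[H⁺] = 10^(−pH) = 10^(−2.572) = 2.679e-03 M. For HA ⇌ H⁺ + A⁻, Ka = x²/(C − x) = (2.679e-03)²/(0.114 − 2.679e-03) = 6.45e-05.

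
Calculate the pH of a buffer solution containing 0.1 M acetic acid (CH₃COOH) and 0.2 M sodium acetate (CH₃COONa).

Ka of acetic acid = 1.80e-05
pH = 5.05

pKa = -log(1.80e-05) = 4.74. pH = pKa + log([A⁻]/[HA]) = 4.74 + log(0.2/0.1)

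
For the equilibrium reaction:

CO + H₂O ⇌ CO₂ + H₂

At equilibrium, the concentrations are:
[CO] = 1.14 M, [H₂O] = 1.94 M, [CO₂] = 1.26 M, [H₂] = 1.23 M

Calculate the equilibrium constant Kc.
K_c = 0.7008

Kc = ([CO₂] × [H₂]) / ([CO] × [H₂O])
   = ((1.26)·(1.23)) / ((1.14)·(1.94))
   = 1.5498 / 2.2116 = 0.7008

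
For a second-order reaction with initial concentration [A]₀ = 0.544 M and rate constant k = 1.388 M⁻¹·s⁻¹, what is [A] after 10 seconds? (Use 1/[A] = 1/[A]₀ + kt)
0.0636 M

1/[A] = 1/[A]₀ + k·t = 1/0.544 + (1.388)·(10) = 1.8382 + 13.8800 = 15.7182
[A] = 1/15.7182 = 0.0636 M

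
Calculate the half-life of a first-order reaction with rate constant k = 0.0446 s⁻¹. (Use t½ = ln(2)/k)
15.54 s

t½ = ln(2)/k = 0.6931/0.0446 = 15.54 s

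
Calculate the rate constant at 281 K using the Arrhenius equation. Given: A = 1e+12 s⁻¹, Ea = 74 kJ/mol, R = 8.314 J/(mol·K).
1.75e-02 s⁻¹

k = A·exp(-Ea/(R·T)) = 1e+12·exp(-74000/(8.314·281)) = 1e+12·exp(-31.6749) = 1e+12·1.7529e-14 = 1.75e-02 s⁻¹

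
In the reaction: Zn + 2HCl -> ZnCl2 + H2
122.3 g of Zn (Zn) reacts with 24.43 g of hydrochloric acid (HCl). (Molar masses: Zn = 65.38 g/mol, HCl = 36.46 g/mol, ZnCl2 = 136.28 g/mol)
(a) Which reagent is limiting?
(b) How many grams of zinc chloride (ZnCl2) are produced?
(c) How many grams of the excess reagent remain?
(a) HCl, (b) 45.66 g, (c) 100.4 g

Moles of Zn = 122.3 g ÷ 65.38 g/mol = 1.8706 mol
Moles of HCl = 24.43 g ÷ 36.46 g/mol = 0.670049 mol
Moles ÷ coefficient: Zn: 1.8706/1 = 1.871, HCl: 0.670049/2 = 0.335
(a) HCl has the smaller value, so HCl is the limiting reagent.
(b) Moles of ZnCl2 = 0.670049 mol HCl × (1/2) = 0.335025 mol; mass = 0.335025 mol × 136.28 g/mol = 45.66 g
(c) Zn consumed = 0.670049 × (1/2) = 0.335025 mol; remaining = 1.8706 − 0.335025 = 1.53558 mol; mass = 1.53558 mol × 65.38 g/mol = 100.4 g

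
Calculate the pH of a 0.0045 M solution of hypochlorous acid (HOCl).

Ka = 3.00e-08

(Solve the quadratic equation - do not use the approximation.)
pH = 4.94

x² + Ka×x - Ka×C = 0. Using quadratic formula: [H⁺] = 1.1604e-05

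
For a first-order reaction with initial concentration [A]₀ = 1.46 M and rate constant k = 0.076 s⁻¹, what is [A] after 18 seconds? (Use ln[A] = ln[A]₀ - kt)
0.3717 M

ln[A] = ln[A]₀ - k·t = ln(1.46) - (0.076)·(18) = 0.3784 - 1.3680 = -0.9896
[A] = e^(-0.9896) = 0.3717 M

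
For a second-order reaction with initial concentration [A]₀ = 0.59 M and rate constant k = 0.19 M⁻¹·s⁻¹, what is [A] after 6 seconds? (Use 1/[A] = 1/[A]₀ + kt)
0.3527 M

1/[A] = 1/[A]₀ + k·t = 1/0.59 + (0.19)·(6) = 1.6949 + 1.1400 = 2.8349
[A] = 1/2.8349 = 0.3527 M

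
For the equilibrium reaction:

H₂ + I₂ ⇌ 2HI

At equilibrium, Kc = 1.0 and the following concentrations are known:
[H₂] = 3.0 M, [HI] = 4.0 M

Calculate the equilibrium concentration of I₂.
[I₂] = 5.3333 M

Kc = ([HI]^2) / ([H₂] × [I₂]) = 1.0
[I₂]^1 = (product terms)/(Kc · other reactant terms) = 16 / (1.0 · 3) = 5.3333
[I₂] = 5.3333 M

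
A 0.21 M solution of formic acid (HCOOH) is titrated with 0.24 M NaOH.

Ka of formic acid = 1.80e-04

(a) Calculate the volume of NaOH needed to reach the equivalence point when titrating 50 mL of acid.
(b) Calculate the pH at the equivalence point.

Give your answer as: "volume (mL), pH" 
V = 43.8 mL, pH = 8.40

(a) At equivalence: moles acid = moles base.
moles acid = 0.21 × 0.05 = 0.0105 mol; V_NaOH = 0.0105/0.24 = 0.04375 L = 43.8 mL.
(b) At equivalence, all acid → conjugate base A⁻ at [A⁻] = 0.0105/0.09375 = 0.112 M.
Kb = Kw/Ka = 1.0e-14/1.80e-04 = 5.556e-11; [OH⁻] = √(Kb·[A⁻]) = 2.494e-06; pOH = 5.60; pH = 14 − pOH = 8.40.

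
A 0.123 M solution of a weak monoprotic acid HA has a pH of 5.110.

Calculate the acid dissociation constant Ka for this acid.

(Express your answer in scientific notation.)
K_a = 4.90e-10

[H⁺] = 10^(−pH) = 10^(−5.110) = 7.762e-06 M. For HA ⇌ H⁺ + A⁻, Ka = x²/(C − x) = (7.762e-06)²/(0.123 − 7.762e-06) = 4.90e-10.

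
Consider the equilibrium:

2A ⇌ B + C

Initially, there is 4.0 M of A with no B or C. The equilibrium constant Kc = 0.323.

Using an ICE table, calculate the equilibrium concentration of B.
[B] = 1.064 M

ICE: [A] = 4.0 − 2x, [B] = [C] = x.
Kc = x²/(4.0 − 2x)² = 0.323 ⇒ √Kc = x/(4.0 − 2x).
x = √0.323·4.0/(1 + 2√0.323) = 0.56833·4.0/2.1367 = 1.064.
[B] = x = 1.064 M.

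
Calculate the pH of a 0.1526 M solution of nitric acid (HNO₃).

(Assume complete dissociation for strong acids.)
pH = 0.82

[H⁺] = 0.1526 M for strong acid. pH = -log[H⁺] = -log(0.1526)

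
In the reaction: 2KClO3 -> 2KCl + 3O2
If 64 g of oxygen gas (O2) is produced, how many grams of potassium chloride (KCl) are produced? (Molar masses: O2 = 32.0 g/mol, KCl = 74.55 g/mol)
Moles of O2 = 64 g ÷ 32.0 g/mol = 2 mol
Mole ratio: 2 mol KCl / 3 mol O2
Moles of KCl = 2 × (2/3) = 1.33333 mol
Mass of KCl = 1.33333 mol × 74.55 g/mol = 99.4 g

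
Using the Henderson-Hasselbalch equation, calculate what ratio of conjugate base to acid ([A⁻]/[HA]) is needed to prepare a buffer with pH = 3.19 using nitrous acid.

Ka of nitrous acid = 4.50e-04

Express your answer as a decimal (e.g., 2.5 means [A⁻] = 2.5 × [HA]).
[A⁻]/[HA] = 0.697

pKa = −log(4.50e-04) = 3.3468. pH = pKa + log([A⁻]/[HA]). 3.19 = 3.3468 + log(ratio). log(ratio) = 3.19 − 3.3468 = -0.1568. ratio = 10^(-0.1568) = 0.697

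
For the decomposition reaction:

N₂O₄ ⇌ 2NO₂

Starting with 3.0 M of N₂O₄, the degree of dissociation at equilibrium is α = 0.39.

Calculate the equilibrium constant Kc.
K_c = 2.9921

x = α·[A]₀ = 0.39 × 3.0 = 1.17 M dissociated.
At eq: [N₂O₄] = 3.0 − 1.17 = 1.83 M; [NO₂] = 2x = 2.34 M.
Kc = [NO₂]²/[N₂O₄] = (2.34)²/1.83 = 2.992.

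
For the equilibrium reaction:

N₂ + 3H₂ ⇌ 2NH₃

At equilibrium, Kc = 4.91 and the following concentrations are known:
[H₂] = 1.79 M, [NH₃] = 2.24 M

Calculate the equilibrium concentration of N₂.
[N₂] = 0.1782 M

Kc = ([NH₃]^2) / ([N₂] × [H₂]^3) = 4.91
[N₂]^1 = (product terms)/(Kc · other reactant terms) = 5.0176 / (4.91 · 5.7353) = 0.17818
[N₂] = 0.1782 M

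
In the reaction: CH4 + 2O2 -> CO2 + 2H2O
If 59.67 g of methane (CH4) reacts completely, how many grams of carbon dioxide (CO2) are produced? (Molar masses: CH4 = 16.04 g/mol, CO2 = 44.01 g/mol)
Moles of CH4 = 59.67 g ÷ 16.04 g/mol = 3.72007 mol
Mole ratio: 1 mol CO2 / 1 mol CH4
Moles of CO2 = 3.72007 × (1/1) = 3.72007 mol
Mass of CO2 = 3.72007 mol × 44.01 g/mol = 163.7 g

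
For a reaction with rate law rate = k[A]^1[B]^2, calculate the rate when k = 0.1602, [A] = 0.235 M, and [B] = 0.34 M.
0.004352 M/s

rate = k·[A]^1·[B]^2 = 0.1602·(0.235)^1·(0.34)^2 = 0.1602·0.235·0.1156 = 0.004352 M/s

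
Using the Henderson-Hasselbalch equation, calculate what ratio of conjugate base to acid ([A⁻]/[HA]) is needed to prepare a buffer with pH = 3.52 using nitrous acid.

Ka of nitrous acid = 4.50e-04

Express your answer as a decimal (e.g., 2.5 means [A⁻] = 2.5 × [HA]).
[A⁻]/[HA] = 1.490

pKa = −log(4.50e-04) = 3.3468. pH = pKa + log([A⁻]/[HA]). 3.52 = 3.3468 + log(ratio). log(ratio) = 3.52 − 3.3468 = 0.1732. ratio = 10^(0.1732) = 1.490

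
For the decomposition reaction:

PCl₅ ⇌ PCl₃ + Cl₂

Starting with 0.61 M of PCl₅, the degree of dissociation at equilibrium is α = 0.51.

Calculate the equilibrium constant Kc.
K_c = 0.3238

x = α·[A]₀ = 0.51 × 0.61 = 0.3111 M dissociated.
At eq: [PCl₅] = 0.61 − 0.3111 = 0.2989 M; [PCl₃] = [Cl₂] = x = 0.3111 M.
Kc = [PCl₃][Cl₂]/[PCl₅] = (0.3111)²/0.2989 = 0.3238.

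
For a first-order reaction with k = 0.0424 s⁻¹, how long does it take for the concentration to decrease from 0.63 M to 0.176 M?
30.08 s

From ln[A] = ln[A]₀ - k·t: t = ln([A]₀/[A])/k = ln(0.63/0.176)/0.0424 = ln(3.5795)/0.0424 = 1.2752/0.0424 = 30.08 s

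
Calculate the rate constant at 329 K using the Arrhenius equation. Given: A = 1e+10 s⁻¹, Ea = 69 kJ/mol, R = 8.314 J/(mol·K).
1.11e-01 s⁻¹

k = A·exp(-Ea/(R·T)) = 1e+10·exp(-69000/(8.314·329)) = 1e+10·exp(-25.2257) = 1e+10·1.1082e-11 = 1.11e-01 s⁻¹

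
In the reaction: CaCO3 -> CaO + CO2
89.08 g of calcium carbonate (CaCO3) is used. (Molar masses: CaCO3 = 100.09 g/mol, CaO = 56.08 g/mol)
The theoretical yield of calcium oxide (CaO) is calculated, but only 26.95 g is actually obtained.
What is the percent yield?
Moles of CaCO3 = 89.08 g ÷ 100.09 g/mol = 0.889999 mol
Mole ratio: 1 mol CaO / 1 mol CaCO3
Moles of CaO = 0.889999 × (1/1) = 0.889999 mol
Theoretical yield = 0.889999 mol × 56.08 g/mol = 49.911 g
Actual yield = 26.95 g
Percent yield = (26.95 / 49.911) × 100% = 54.0%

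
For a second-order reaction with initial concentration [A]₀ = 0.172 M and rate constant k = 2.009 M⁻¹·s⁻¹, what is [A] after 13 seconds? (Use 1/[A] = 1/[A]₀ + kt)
0.0313 M

1/[A] = 1/[A]₀ + k·t = 1/0.172 + (2.009)·(13) = 5.8140 + 26.1170 = 31.9310
[A] = 1/31.9310 = 0.0313 M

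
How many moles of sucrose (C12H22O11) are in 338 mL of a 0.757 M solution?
Moles = Molarity × Volume (L)
Moles = 0.757 M × 0.338 L = 0.2559 mol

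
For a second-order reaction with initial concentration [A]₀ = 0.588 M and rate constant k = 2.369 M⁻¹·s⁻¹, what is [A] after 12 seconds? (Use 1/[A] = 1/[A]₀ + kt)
0.0332 M

1/[A] = 1/[A]₀ + k·t = 1/0.588 + (2.369)·(12) = 1.7007 + 28.4280 = 30.1287
[A] = 1/30.1287 = 0.0332 M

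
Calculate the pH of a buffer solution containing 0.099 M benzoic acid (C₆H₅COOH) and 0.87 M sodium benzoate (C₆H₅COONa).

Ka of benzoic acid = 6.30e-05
pH = 5.14

pKa = -log(6.30e-05) = 4.20. pH = pKa + log([A⁻]/[HA]) = 4.20 + log(0.87/0.099)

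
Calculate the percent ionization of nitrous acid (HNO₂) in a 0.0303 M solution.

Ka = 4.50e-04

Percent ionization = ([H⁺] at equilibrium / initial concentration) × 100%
Percent ionization = 11.5%

Let x = [H⁺]. Ka = x²/(C - x) ⇒ x² + (4.50e-04)x - (4.50e-04)(0.0303) = 0. x = 3.4744e-03. Percent = (3.4744e-03/0.0303) × 100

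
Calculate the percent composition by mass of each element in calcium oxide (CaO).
Ca: 71.47%, O: 28.53%

Molar mass of CaO = 56.08 g/mol
% Ca = (1 × 40.08) / 56.08 × 100% = 40.08 / 56.08 × 100% = 71.47%
% O = (1 × 16.0) / 56.08 × 100% = 16 / 56.08 × 100% = 28.53%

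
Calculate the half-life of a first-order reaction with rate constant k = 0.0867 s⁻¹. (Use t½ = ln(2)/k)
7.99 s

t½ = ln(2)/k = 0.6931/0.0867 = 7.99 s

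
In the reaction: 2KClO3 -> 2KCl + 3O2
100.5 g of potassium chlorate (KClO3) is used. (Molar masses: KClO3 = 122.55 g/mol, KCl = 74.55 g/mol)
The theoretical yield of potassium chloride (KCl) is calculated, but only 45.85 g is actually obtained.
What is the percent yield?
Moles of KClO3 = 100.5 g ÷ 122.55 g/mol = 0.820073 mol
Mole ratio: 2 mol KCl / 2 mol KClO3
Moles of KCl = 0.820073 × (2/2) = 0.820073 mol
Theoretical yield = 0.820073 mol × 74.55 g/mol = 61.136 g
Actual yield = 45.85 g
Percent yield = (45.85 / 61.136) × 100% = 75.0%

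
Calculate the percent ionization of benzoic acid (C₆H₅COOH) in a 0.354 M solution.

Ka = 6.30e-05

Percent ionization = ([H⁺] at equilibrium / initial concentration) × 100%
Percent ionization = 1.33%

Let x = [H⁺]. Ka = x²/(C - x) ⇒ x² + (6.30e-05)x - (6.30e-05)(0.354) = 0. x = 4.6911e-03. Percent = (4.6911e-03/0.354) × 100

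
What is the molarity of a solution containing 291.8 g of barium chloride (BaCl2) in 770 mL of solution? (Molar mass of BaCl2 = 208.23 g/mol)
Moles of BaCl2 = 291.8 g ÷ 208.23 g/mol = 1.40134 mol
Volume = 770 mL = 0.77 L
Molarity = 1.40134 mol ÷ 0.77 L = 1.82 M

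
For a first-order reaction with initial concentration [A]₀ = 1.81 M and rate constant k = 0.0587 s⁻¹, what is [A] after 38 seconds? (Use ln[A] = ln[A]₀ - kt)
0.1945 M

ln[A] = ln[A]₀ - k·t = ln(1.81) - (0.0587)·(38) = 0.5933 - 2.2306 = -1.6373
[A] = e^(-1.6373) = 0.1945 M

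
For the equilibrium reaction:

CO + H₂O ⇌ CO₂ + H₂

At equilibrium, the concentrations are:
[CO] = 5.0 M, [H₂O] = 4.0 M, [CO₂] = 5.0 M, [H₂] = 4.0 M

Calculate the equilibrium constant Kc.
K_c = 1.0000

Kc = ([CO₂] × [H₂]) / ([CO] × [H₂O])
   = ((5.0)·(4.0)) / ((5.0)·(4.0))
   = 20 / 20 = 1.0000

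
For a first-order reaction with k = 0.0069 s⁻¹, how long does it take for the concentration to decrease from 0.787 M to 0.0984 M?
301.33 s

From ln[A] = ln[A]₀ - k·t: t = ln([A]₀/[A])/k = ln(0.787/0.0984)/0.0069 = ln(7.9980)/0.0069 = 2.0792/0.0069 = 301.33 s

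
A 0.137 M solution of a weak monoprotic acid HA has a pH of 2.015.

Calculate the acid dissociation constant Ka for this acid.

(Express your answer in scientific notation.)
K_a = 7.33e-04

[H⁺] = 10^(−pH) = 10^(−2.015) = 9.661e-03 M. For HA ⇌ H⁺ + A⁻, Ka = x²/(C − x) = (9.661e-03)²/(0.137 − 9.661e-03) = 7.33e-04.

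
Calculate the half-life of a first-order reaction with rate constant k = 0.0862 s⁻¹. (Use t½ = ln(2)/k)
8.04 s

t½ = ln(2)/k = 0.6931/0.0862 = 8.04 s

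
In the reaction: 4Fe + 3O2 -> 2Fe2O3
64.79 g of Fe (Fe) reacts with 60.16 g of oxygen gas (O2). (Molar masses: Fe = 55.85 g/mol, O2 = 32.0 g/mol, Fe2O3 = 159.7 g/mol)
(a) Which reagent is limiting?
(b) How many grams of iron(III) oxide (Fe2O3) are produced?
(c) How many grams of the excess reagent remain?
(a) Fe, (b) 92.63 g, (c) 32.32 g

Moles of Fe = 64.79 g ÷ 55.85 g/mol = 1.16007 mol
Moles of O2 = 60.16 g ÷ 32.0 g/mol = 1.88 mol
Moles ÷ coefficient: Fe: 1.16007/4 = 0.29, O2: 1.88/3 = 0.6267
(a) Fe has the smaller value, so Fe is the limiting reagent.
(b) Moles of Fe2O3 = 1.16007 mol Fe × (2/4) = 0.580036 mol; mass = 0.580036 mol × 159.7 g/mol = 92.63 g
(c) O2 consumed = 1.16007 × (3/4) = 0.870054 mol; remaining = 1.88 − 0.870054 = 1.00995 mol; mass = 1.00995 mol × 32.0 g/mol = 32.32 g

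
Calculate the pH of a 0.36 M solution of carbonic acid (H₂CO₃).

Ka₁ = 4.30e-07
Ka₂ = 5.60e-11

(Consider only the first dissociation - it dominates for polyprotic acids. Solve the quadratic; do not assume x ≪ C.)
pH = 3.41

x² + Ka₁·x − Ka₁·C = 0 with Ka₁ = 4.30e-07, C = 0.36.
x = (−Ka₁ + √(Ka₁² + 4·Ka₁·C))/2 = 3.9323e-04 M, so pH = 3.41.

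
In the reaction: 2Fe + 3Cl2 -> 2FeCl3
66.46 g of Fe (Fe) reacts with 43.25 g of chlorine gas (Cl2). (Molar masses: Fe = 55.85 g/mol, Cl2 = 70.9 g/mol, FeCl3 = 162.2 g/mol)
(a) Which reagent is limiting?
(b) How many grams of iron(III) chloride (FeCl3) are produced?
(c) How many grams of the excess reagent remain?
(a) Cl2, (b) 65.96 g, (c) 43.75 g

Moles of Fe = 66.46 g ÷ 55.85 g/mol = 1.18997 mol
Moles of Cl2 = 43.25 g ÷ 70.9 g/mol = 0.610014 mol
Moles ÷ coefficient: Fe: 1.18997/2 = 0.595, Cl2: 0.610014/3 = 0.2033
(a) Cl2 has the smaller value, so Cl2 is the limiting reagent.
(b) Moles of FeCl3 = 0.610014 mol Cl2 × (2/3) = 0.406676 mol; mass = 0.406676 mol × 162.2 g/mol = 65.96 g
(c) Fe consumed = 0.610014 × (2/3) = 0.406676 mol; remaining = 1.18997 − 0.406676 = 0.783297 mol; mass = 0.783297 mol × 55.85 g/mol = 43.75 g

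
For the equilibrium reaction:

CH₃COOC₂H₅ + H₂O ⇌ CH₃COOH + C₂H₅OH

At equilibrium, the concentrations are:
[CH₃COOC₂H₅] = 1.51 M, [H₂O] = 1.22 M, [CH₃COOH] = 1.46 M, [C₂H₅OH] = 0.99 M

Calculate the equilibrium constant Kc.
K_c = 0.7846

Kc = ([CH₃COOH] × [C₂H₅OH]) / ([CH₃COOC₂H₅] × [H₂O])
   = ((1.46)·(0.99)) / ((1.51)·(1.22))
   = 1.4454 / 1.8422 = 0.7846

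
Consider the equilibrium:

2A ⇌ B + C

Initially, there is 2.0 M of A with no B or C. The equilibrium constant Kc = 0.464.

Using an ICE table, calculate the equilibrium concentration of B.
[B] = 0.577 M

ICE: [A] = 2.0 − 2x, [B] = [C] = x.
Kc = x²/(2.0 − 2x)² = 0.464 ⇒ √Kc = x/(2.0 − 2x).
x = √0.464·2.0/(1 + 2√0.464) = 0.68118·2.0/2.3624 = 0.57669.
[B] = x = 0.577 M.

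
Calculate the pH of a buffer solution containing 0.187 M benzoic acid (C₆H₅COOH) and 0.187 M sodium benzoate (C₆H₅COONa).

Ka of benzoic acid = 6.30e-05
pH = 4.20

pKa = -log(6.30e-05) = 4.20. pH = pKa + log([A⁻]/[HA]) = 4.20 + log(0.187/0.187)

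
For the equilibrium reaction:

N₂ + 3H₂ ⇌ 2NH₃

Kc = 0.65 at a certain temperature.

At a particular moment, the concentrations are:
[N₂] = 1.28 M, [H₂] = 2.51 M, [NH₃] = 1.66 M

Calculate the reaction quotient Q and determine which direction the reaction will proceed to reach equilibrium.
Q = 0.136, Q < K, reaction proceeds forward (toward products)

Q = ([NH₃]^2) / ([N₂] × [H₂]^3)
  = ((1.66)^2) / ((1.28)·(2.51)^3) = 2.7556/20.241 = 0.1361
Since Q = 0.1361 < Kc = 0.65, the reaction proceeds forward (toward products) to reach equilibrium.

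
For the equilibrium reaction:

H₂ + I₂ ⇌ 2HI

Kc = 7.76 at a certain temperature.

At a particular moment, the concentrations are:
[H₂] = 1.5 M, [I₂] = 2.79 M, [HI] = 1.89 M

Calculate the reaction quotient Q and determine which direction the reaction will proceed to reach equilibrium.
Q = 0.854, Q < K, reaction proceeds forward (toward products)

Q = ([HI]^2) / ([H₂] × [I₂])
  = ((1.89)^2) / ((1.5)·(2.79)) = 3.5721/4.185 = 0.8535
Since Q = 0.8535 < Kc = 7.76, the reaction proceeds forward (toward products) to reach equilibrium.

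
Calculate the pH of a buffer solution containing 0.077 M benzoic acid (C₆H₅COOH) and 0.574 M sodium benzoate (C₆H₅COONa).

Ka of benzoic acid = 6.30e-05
pH = 5.07

pKa = -log(6.30e-05) = 4.20. pH = pKa + log([A⁻]/[HA]) = 4.20 + log(0.574/0.077)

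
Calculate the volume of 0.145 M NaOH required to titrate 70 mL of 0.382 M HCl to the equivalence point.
V_{base} = 184.4 mL

At equivalence: moles acid = moles base.
moles HCl = 0.382 M × 0.07 L = 0.02674 mol
V_NaOH = 0.02674 mol ÷ 0.145 M = 0.1844 L = 184.4 mL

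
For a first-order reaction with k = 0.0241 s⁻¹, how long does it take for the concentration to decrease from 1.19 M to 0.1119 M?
98.10 s

From ln[A] = ln[A]₀ - k·t: t = ln([A]₀/[A])/k = ln(1.19/0.1119)/0.0241 = ln(10.6345)/0.0241 = 2.3641/0.0241 = 98.10 s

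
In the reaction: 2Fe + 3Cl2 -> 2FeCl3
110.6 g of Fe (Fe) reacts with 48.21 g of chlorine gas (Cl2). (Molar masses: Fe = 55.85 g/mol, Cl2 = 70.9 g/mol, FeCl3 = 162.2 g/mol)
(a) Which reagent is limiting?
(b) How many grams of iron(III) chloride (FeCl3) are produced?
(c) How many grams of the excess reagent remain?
(a) Cl2, (b) 73.53 g, (c) 85.28 g

Moles of Fe = 110.6 g ÷ 55.85 g/mol = 1.9803 mol
Moles of Cl2 = 48.21 g ÷ 70.9 g/mol = 0.679972 mol
Moles ÷ coefficient: Fe: 1.9803/2 = 0.9902, Cl2: 0.679972/3 = 0.2267
(a) Cl2 has the smaller value, so Cl2 is the limiting reagent.
(b) Moles of FeCl3 = 0.679972 mol Cl2 × (2/3) = 0.453315 mol; mass = 0.453315 mol × 162.2 g/mol = 73.53 g
(c) Fe consumed = 0.679972 × (2/3) = 0.453315 mol; remaining = 1.9803 − 0.453315 = 1.52699 mol; mass = 1.52699 mol × 55.85 g/mol = 85.28 g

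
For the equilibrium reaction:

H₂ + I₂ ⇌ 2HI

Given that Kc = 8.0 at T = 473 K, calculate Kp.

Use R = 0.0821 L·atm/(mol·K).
K_p = 8.0000

Δn = (moles gaseous products) − (moles gaseous reactants) = 0
T = 473 K; RT = 0.0821 × 473 = 38.8333
Kp = Kc·(RT)^Δn = 8.0 × (38.8333)^0 = 8.0 × 1 = 8.0000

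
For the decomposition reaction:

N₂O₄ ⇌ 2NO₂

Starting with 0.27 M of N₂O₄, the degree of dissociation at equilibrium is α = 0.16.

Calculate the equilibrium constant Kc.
K_c = 0.0329

x = α·[A]₀ = 0.16 × 0.27 = 0.0432 M dissociated.
At eq: [N₂O₄] = 0.27 − 0.0432 = 0.2268 M; [NO₂] = 2x = 0.0864 M.
Kc = [NO₂]²/[N₂O₄] = (0.0864)²/0.2268 = 0.03291.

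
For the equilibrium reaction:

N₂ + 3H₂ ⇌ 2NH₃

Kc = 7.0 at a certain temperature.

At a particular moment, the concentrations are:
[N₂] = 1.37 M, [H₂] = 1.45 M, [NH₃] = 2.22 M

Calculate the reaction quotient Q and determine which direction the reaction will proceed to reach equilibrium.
Q = 1.180, Q < K, reaction proceeds forward (toward products)

Q = ([NH₃]^2) / ([N₂] × [H₂]^3)
  = ((2.22)^2) / ((1.37)·(1.45)^3) = 4.9284/4.1766 = 1.18
Since Q = 1.18 < Kc = 7.0, the reaction proceeds forward (toward products) to reach equilibrium.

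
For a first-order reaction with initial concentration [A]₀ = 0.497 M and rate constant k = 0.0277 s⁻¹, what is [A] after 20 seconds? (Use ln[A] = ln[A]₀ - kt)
0.2856 M

ln[A] = ln[A]₀ - k·t = ln(0.497) - (0.0277)·(20) = -0.6992 - 0.5540 = -1.2532
[A] = e^(-1.2532) = 0.2856 M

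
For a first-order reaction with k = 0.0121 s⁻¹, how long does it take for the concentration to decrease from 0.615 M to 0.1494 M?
116.94 s

From ln[A] = ln[A]₀ - k·t: t = ln([A]₀/[A])/k = ln(0.615/0.1494)/0.0121 = ln(4.1165)/0.0121 = 1.4150/0.0121 = 116.94 s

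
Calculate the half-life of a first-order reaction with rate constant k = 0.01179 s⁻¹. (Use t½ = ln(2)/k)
58.79 s

t½ = ln(2)/k = 0.6931/0.01179 = 58.79 s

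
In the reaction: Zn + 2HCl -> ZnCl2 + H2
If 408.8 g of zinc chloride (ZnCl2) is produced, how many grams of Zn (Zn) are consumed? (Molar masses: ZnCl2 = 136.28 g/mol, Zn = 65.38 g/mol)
Moles of ZnCl2 = 408.8 g ÷ 136.28 g/mol = 2.99971 mol
Mole ratio: 1 mol Zn / 1 mol ZnCl2
Moles of Zn = 2.99971 × (1/1) = 2.99971 mol
Mass of Zn = 2.99971 mol × 65.38 g/mol = 196.1 g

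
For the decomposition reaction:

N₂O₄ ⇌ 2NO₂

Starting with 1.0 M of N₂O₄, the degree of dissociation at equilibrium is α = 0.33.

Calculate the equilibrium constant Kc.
K_c = 0.6501

x = α·[A]₀ = 0.33 × 1.0 = 0.33 M dissociated.
At eq: [N₂O₄] = 1.0 − 0.33 = 0.67 M; [NO₂] = 2x = 0.66 M.
Kc = [NO₂]²/[N₂O₄] = (0.66)²/0.67 = 0.6501.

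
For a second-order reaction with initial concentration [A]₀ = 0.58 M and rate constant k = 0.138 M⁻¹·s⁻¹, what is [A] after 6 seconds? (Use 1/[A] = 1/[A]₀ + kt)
0.3918 M

1/[A] = 1/[A]₀ + k·t = 1/0.58 + (0.138)·(6) = 1.7241 + 0.8280 = 2.5521
[A] = 1/2.5521 = 0.3918 M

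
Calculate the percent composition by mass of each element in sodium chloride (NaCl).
Na: 39.34%, Cl: 60.66%

Molar mass of NaCl = 58.44 g/mol
% Na = (1 × 22.99) / 58.44 × 100% = 22.99 / 58.44 × 100% = 39.34%
% Cl = (1 × 35.45) / 58.44 × 100% = 35.45 / 58.44 × 100% = 60.66%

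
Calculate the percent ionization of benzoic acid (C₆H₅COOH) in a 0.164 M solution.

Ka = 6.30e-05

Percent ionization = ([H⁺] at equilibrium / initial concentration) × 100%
Percent ionization = 1.94%

Let x = [H⁺]. Ka = x²/(C - x) ⇒ x² + (6.30e-05)x - (6.30e-05)(0.164) = 0. x = 3.1830e-03. Percent = (3.1830e-03/0.164) × 100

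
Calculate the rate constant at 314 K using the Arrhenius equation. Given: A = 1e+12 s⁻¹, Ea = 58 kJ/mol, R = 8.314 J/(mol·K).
2.24e+02 s⁻¹

k = A·exp(-Ea/(R·T)) = 1e+12·exp(-58000/(8.314·314)) = 1e+12·exp(-22.2171) = 1e+12·2.2450e-10 = 2.24e+02 s⁻¹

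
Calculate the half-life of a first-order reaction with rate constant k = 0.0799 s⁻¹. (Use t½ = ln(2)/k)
8.68 s

t½ = ln(2)/k = 0.6931/0.0799 = 8.68 s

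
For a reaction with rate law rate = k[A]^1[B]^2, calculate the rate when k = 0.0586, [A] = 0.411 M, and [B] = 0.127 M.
0.0003885 M/s

rate = k·[A]^1·[B]^2 = 0.0586·(0.411)^1·(0.127)^2 = 0.0586·0.411·0.016129 = 0.0003885 M/s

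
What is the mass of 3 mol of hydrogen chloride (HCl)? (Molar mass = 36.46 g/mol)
Mass = 3 mol × 36.46 g/mol = 109.4 g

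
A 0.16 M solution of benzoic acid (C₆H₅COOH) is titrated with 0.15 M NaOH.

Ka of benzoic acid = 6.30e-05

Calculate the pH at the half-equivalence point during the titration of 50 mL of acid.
pH = pKa = 4.20

At the half-equivalence point, [HA] = [A⁻], so by Henderson–Hasselbalch pH = pKa + log(1) = pKa.
pKa = −log(6.30e-05) = 4.20.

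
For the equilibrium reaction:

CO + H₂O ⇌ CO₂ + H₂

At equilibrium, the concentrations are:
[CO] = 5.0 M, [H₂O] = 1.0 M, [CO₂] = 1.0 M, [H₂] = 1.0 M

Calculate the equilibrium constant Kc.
K_c = 0.2000

Kc = ([CO₂] × [H₂]) / ([CO] × [H₂O])
   = ((1.0)·(1.0)) / ((5.0)·(1.0))
   = 1 / 5 = 0.2000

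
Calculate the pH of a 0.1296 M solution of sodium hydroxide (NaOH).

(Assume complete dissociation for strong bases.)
pH = 13.11

[OH⁻] = 0.1296 M for strong base. pOH = -log[OH⁻] = 0.89, pH = 14 - pOH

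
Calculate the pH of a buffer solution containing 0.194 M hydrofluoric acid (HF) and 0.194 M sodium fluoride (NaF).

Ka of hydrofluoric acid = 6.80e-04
pH = 3.17

pKa = -log(6.80e-04) = 3.17. pH = pKa + log([A⁻]/[HA]) = 3.17 + log(0.194/0.194)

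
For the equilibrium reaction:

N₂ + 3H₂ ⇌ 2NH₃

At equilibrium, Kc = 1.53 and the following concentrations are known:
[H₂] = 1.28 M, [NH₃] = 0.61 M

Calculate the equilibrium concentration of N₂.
[N₂] = 0.1160 M

Kc = ([NH₃]^2) / ([N₂] × [H₂]^3) = 1.53
[N₂]^1 = (product terms)/(Kc · other reactant terms) = 0.3721 / (1.53 · 2.0972) = 0.11597
[N₂] = 0.1160 M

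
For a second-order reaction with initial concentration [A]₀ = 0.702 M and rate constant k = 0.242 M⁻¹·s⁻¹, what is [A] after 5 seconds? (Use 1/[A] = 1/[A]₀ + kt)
0.3796 M

1/[A] = 1/[A]₀ + k·t = 1/0.702 + (0.242)·(5) = 1.4245 + 1.2100 = 2.6345
[A] = 1/2.6345 = 0.3796 M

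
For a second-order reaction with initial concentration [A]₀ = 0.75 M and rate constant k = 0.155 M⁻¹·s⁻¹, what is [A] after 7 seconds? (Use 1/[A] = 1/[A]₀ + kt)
0.4135 M

1/[A] = 1/[A]₀ + k·t = 1/0.75 + (0.155)·(7) = 1.3333 + 1.0850 = 2.4183
[A] = 1/2.4183 = 0.4135 M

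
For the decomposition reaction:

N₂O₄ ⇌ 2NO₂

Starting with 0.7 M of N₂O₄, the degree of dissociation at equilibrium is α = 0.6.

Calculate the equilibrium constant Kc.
K_c = 2.5200

x = α·[A]₀ = 0.6 × 0.7 = 0.42 M dissociated.
At eq: [N₂O₄] = 0.7 − 0.42 = 0.28 M; [NO₂] = 2x = 0.84 M.
Kc = [NO₂]²/[N₂O₄] = (0.84)²/0.28 = 2.52.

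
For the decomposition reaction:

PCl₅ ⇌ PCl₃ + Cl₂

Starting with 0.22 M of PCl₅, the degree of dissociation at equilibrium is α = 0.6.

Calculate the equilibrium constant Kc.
K_c = 0.1980

x = α·[A]₀ = 0.6 × 0.22 = 0.132 M dissociated.
At eq: [PCl₅] = 0.22 − 0.132 = 0.088 M; [PCl₃] = [Cl₂] = x = 0.132 M.
Kc = [PCl₃][Cl₂]/[PCl₅] = (0.132)²/0.088 = 0.198.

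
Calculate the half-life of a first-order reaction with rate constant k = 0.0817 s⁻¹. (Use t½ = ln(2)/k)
8.48 s

t½ = ln(2)/k = 0.6931/0.0817 = 8.48 s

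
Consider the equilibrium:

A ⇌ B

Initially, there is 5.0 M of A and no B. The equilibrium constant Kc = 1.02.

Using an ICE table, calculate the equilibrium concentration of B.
[B] = 2.525 M

ICE: [A] = 5.0 − x, [B] = x.
Kc = x/(5.0 − x) = 1.02 ⇒ x = 1.02·5.0/(1 + 1.02) = 5.1/2.02 = 2.525.
[B] = x = 2.525 M.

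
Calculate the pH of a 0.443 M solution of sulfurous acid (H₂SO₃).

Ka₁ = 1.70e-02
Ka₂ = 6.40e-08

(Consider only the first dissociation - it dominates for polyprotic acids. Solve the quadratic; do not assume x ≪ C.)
pH = 1.10

x² + Ka₁·x − Ka₁·C = 0 with Ka₁ = 1.70e-02, C = 0.443.
x = (−Ka₁ + √(Ka₁² + 4·Ka₁·C))/2 = 7.8697e-02 M, so pH = 1.10.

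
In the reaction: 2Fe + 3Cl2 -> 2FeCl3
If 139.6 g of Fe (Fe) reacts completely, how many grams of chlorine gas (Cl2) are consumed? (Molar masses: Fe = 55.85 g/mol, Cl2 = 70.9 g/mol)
Moles of Fe = 139.6 g ÷ 55.85 g/mol = 2.49955 mol
Mole ratio: 3 mol Cl2 / 2 mol Fe
Moles of Cl2 = 2.49955 × (3/2) = 3.74933 mol
Mass of Cl2 = 3.74933 mol × 70.9 g/mol = 265.8 g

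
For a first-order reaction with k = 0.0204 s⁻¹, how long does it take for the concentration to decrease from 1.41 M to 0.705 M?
33.98 s

From ln[A] = ln[A]₀ - k·t: t = ln([A]₀/[A])/k = ln(1.41/0.705)/0.0204 = ln(2.0000)/0.0204 = 0.6931/0.0204 = 33.98 s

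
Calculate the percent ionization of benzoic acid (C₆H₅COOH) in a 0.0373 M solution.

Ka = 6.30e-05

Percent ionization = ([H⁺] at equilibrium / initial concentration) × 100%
Percent ionization = 4.03%

Let x = [H⁺]. Ka = x²/(C - x) ⇒ x² + (6.30e-05)x - (6.30e-05)(0.0373) = 0. x = 1.5018e-03. Percent = (1.5018e-03/0.0373) × 100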